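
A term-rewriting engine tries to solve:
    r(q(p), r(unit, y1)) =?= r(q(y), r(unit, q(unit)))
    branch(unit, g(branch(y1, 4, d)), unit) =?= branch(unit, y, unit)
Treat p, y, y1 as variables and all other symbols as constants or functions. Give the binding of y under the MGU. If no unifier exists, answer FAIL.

Decompose r/2: q(p) =?= q(y),  r(unit, y1) =?= r(unit, q(unit)).
Decompose q/1: p =?= y.
Bind p := y; no other remaining equation mentions p.
Decompose r/2: unit =?= unit,  y1 =?= q(unit).
Delete trivial equation unit =?= unit.
Bind y1 := q(unit); substituting into the remaining equation gives: branch(unit, g(branch(q(unit), 4, d)), unit) =?= branch(unit, y, unit).
Decompose branch/3: unit =?= unit,  g(branch(q(unit), 4, d)) =?= y,  unit =?= unit.
Delete trivial equation unit =?= unit.
Bind y := g(branch(q(unit), 4, d)); no other remaining equation mentions y. Substituting into the earlier binding gives p := g(branch(q(unit), 4, d)).
Delete trivial equation unit =?= unit.
MGU = { p := g(branch(q(unit), 4, d)), y1 := q(unit), y := g(branch(q(unit), 4, d)) }, so y := g(branch(q(unit), 4, d)).

g(branch(q(unit), 4, d))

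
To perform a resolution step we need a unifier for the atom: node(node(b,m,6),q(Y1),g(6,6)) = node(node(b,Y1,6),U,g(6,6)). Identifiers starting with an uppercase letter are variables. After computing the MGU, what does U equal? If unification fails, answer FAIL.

q(m)

Decompose node/3: node(b,m,6) = node(b,Y1,6),  q(Y1) = U,  g(6,6) = g(6,6).
Decompose node/3: b = b,  m = Y1,  6 = 6.
Delete trivial equation b = b.
Bind Y1 := m; substituting into the one remaining equation that mentions Y1 gives: q(m) = U.
Delete trivial equation 6 = 6.
Bind U := q(m); no other remaining equation mentions U.
Delete trivial equation g(6,6) = g(6,6).
MGU = { Y1 ↦ m, U ↦ q(m) }, so U ↦ q(m).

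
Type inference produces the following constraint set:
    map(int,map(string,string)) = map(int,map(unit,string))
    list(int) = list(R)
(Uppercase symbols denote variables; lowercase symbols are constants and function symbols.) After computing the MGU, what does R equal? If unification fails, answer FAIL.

Decompose map/2: int = int,  map(string,string) = map(unit,string).
Delete trivial equation int = int.
Decompose map/2: string = unit,  string = string.
Clash: constants string and unit differ; no unifier exists.

FAIL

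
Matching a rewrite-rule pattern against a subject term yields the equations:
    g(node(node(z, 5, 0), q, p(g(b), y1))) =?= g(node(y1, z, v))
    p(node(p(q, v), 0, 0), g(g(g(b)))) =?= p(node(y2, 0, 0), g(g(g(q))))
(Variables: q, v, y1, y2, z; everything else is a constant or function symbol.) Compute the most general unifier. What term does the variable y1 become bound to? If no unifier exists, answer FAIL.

Decompose g/1: node(node(z, 5, 0), q, p(g(b), y1)) =?= node(y1, z, v).
Decompose node/3: node(z, 5, 0) =?= y1,  q =?= z,  p(g(b), y1) =?= v.
Bind y1 := node(z, 5, 0); substituting into the one remaining equation that mentions y1 gives: p(g(b), node(z, 5, 0)) =?= v.
Bind q := z; substituting into the one remaining equation that mentions q gives: p(node(p(z, v), 0, 0), g(g(g(b)))) =?= p(node(y2, 0, 0), g(g(g(z)))).
Bind v := p(g(b), node(z, 5, 0)); substituting into the remaining equation gives: p(node(p(z, p(g(b), node(z, 5, 0))), 0, 0), g(g(g(b)))) =?= p(node(y2, 0, 0), g(g(g(z)))).
Decompose p/2: node(p(z, p(g(b), node(z, 5, 0))), 0, 0) =?= node(y2, 0, 0),  g(g(g(b))) =?= g(g(g(z))).
Decompose node/3: p(z, p(g(b), node(z, 5, 0))) =?= y2,  0 =?= 0,  0 =?= 0.
Bind y2 := p(z, p(g(b), node(z, 5, 0))); no other remaining equation mentions y2.
Delete trivial equation 0 =?= 0.
Delete trivial equation 0 =?= 0.
Decompose g/1: g(g(b)) =?= g(g(z)).
Decompose g/1: g(b) =?= g(z).
Decompose g/1: b =?= z.
Bind z := b. Substituting into the earlier bindings gives y1 := node(b, 5, 0), q := b, v := p(g(b), node(b, 5, 0)), y2 := p(b, p(g(b), node(b, 5, 0))).
MGU = { y1 ↦ node(b, 5, 0), q ↦ b, v ↦ p(g(b), node(b, 5, 0)), y2 ↦ p(b, p(g(b), node(b, 5, 0))), z ↦ b }, so y1 ↦ node(b, 5, 0).

node(b, 5, 0)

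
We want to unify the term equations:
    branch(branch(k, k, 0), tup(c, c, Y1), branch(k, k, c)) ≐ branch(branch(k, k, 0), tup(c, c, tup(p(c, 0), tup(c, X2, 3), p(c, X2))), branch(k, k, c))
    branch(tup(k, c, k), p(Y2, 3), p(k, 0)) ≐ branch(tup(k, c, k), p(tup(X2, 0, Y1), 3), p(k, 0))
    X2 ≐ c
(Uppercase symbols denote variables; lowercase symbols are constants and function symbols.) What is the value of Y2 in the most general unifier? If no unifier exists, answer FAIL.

Decompose branch/3: branch(k, k, 0) ≐ branch(k, k, 0),  tup(c, c, Y1) ≐ tup(c, c, tup(p(c, 0), tup(c, X2, 3), p(c, X2))),  branch(k, k, c) ≐ branch(k, k, c).
Delete trivial equation branch(k, k, 0) ≐ branch(k, k, 0).
Decompose tup/3: c ≐ c,  c ≐ c,  Y1 ≐ tup(p(c, 0), tup(c, X2, 3), p(c, X2)).
Delete trivial equation c ≐ c.
Delete trivial equation c ≐ c.
Bind Y1 := tup(p(c, 0), tup(c, X2, 3), p(c, X2)); substituting into the one remaining equation that mentions Y1 gives: branch(tup(k, c, k), p(Y2, 3), p(k, 0)) ≐ branch(tup(k, c, k), p(tup(X2, 0, tup(p(c, 0), tup(c, X2, 3), p(c, X2))), 3), p(k, 0)).
Delete trivial equation branch(k, k, c) ≐ branch(k, k, c).
Decompose branch/3: tup(k, c, k) ≐ tup(k, c, k),  p(Y2, 3) ≐ p(tup(X2, 0, tup(p(c, 0), tup(c, X2, 3), p(c, X2))), 3),  p(k, 0) ≐ p(k, 0).
Delete trivial equation tup(k, c, k) ≐ tup(k, c, k).
Decompose p/2: Y2 ≐ tup(X2, 0, tup(p(c, 0), tup(c, X2, 3), p(c, X2))),  3 ≐ 3.
Bind Y2 := tup(X2, 0, tup(p(c, 0), tup(c, X2, 3), p(c, X2))); no other remaining equation mentions Y2.
Delete trivial equation 3 ≐ 3.
Delete trivial equation p(k, 0) ≐ p(k, 0).
Bind X2 := c. Substituting into the earlier bindings gives Y1 := tup(p(c, 0), tup(c, c, 3), p(c, c)), Y2 := tup(c, 0, tup(p(c, 0), tup(c, c, 3), p(c, c))).
MGU = { Y1 := tup(p(c, 0), tup(c, c, 3), p(c, c)), Y2 := tup(c, 0, tup(p(c, 0), tup(c, c, 3), p(c, c))), X2 := c }, so Y2 := tup(c, 0, tup(p(c, 0), tup(c, c, 3), p(c, c))).

tup(c, 0, tup(p(c, 0), tup(c, c, 3), p(c, c)))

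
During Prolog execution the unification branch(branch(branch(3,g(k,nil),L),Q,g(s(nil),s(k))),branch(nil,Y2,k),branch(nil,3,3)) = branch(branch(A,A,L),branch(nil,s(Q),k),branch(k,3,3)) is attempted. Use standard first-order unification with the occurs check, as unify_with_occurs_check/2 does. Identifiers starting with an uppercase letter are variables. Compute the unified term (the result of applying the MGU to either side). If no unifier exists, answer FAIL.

Decompose branch/3: branch(branch(3,g(k,nil),L),Q,g(s(nil),s(k))) = branch(A,A,L),  branch(nil,Y2,k) = branch(nil,s(Q),k),  branch(nil,3,3) = branch(k,3,3).
Decompose branch/3: branch(3,g(k,nil),L) = A,  Q = A,  g(s(nil),s(k)) = L.
Bind A := branch(3,g(k,nil),L); substituting into the one remaining equation that mentions A gives: Q = branch(3,g(k,nil),L).
Bind Q := branch(3,g(k,nil),L); substituting into the one remaining equation that mentions Q gives: branch(nil,Y2,k) = branch(nil,s(branch(3,g(k,nil),L)),k).
Bind L := g(s(nil),s(k)); substituting into the one remaining equation that mentions L gives: branch(nil,Y2,k) = branch(nil,s(branch(3,g(k,nil),g(s(nil),s(k)))),k). Substituting into the earlier bindings gives A := branch(3,g(k,nil),g(s(nil),s(k))), Q := branch(3,g(k,nil),g(s(nil),s(k))).
Decompose branch/3: nil = nil,  Y2 = s(branch(3,g(k,nil),g(s(nil),s(k)))),  k = k.
Delete trivial equation nil = nil.
Bind Y2 := s(branch(3,g(k,nil),g(s(nil),s(k)))); no other remaining equation mentions Y2.
Delete trivial equation k = k.
Decompose branch/3: nil = k,  3 = 3,  3 = 3.
Clash: constants nil and k differ; no unifier exists.

FAIL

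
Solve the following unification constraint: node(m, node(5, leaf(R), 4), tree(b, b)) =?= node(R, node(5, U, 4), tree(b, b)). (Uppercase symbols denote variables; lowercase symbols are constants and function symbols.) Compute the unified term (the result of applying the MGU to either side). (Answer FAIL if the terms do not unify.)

node(m, node(5, leaf(m), 4), tree(b, b))

Decompose node/3: m =?= R,  node(5, leaf(R), 4) =?= node(5, U, 4),  tree(b, b) =?= tree(b, b).
Bind R := m; substituting into the one remaining equation that mentions R gives: node(5, leaf(m), 4) =?= node(5, U, 4).
Decompose node/3: 5 =?= 5,  leaf(m) =?= U,  4 =?= 4.
Delete trivial equation 5 =?= 5.
Bind U := leaf(m); no other remaining equation mentions U.
Delete trivial equation 4 =?= 4.
Delete trivial equation tree(b, b) =?= tree(b, b).
Applying the MGU to either side gives node(m, node(5, leaf(m), 4), tree(b, b)).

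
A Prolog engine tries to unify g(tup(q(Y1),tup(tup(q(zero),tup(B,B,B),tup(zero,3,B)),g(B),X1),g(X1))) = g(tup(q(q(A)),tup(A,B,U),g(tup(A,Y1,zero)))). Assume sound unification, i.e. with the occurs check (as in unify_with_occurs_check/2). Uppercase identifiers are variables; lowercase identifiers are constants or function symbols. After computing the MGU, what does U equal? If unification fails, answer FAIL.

FAIL

Decompose g/1: tup(q(Y1),tup(tup(q(zero),tup(B,B,B),tup(zero,3,B)),g(B),X1),g(X1)) = tup(q(q(A)),tup(A,B,U),g(tup(A,Y1,zero))).
Decompose tup/3: q(Y1) = q(q(A)),  tup(tup(q(zero),tup(B,B,B),tup(zero,3,B)),g(B),X1) = tup(A,B,U),  g(X1) = g(tup(A,Y1,zero)).
Decompose q/1: Y1 = q(A).
Bind Y1 := q(A); substituting into the one remaining equation that mentions Y1 gives: g(X1) = g(tup(A,q(A),zero)).
Decompose tup/3: tup(q(zero),tup(B,B,B),tup(zero,3,B)) = A,  g(B) = B,  X1 = U.
Bind A := tup(q(zero),tup(B,B,B),tup(zero,3,B)); substituting into the one remaining equation that mentions A gives: g(X1) = g(tup(tup(q(zero),tup(B,B,B),tup(zero,3,B)),q(tup(q(zero),tup(B,B,B),tup(zero,3,B))),zero)). Substituting into the earlier binding gives Y1 := q(tup(q(zero),tup(B,B,B),tup(zero,3,B))).
Occurs check fails: B occurs in g(B); the equation B = g(B) has no finite solution.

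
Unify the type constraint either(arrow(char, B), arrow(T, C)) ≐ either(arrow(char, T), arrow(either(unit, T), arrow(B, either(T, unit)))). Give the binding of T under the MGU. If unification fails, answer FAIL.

FAIL

Decompose either/2: arrow(char, B) ≐ arrow(char, T),  arrow(T, C) ≐ arrow(either(unit, T), arrow(B, either(T, unit))).
Decompose arrow/2: char ≐ char,  B ≐ T.
Delete trivial equation char ≐ char.
Bind B := T; substituting into the remaining equation gives: arrow(T, C) ≐ arrow(either(unit, T), arrow(T, either(T, unit))).
Decompose arrow/2: T ≐ either(unit, T),  C ≐ arrow(T, either(T, unit)).
Occurs check fails: T occurs in either(unit, T); the equation T ≐ either(unit, T) has no finite solution.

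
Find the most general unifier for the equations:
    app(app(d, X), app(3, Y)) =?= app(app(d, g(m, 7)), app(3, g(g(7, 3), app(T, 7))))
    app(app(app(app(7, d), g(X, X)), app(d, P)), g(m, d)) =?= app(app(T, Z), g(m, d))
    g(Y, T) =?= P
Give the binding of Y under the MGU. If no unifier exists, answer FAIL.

Decompose app/2: app(d, X) =?= app(d, g(m, 7)),  app(3, Y) =?= app(3, g(g(7, 3), app(T, 7))).
Decompose app/2: d =?= d,  X =?= g(m, 7).
Delete trivial equation d =?= d.
Bind X := g(m, 7); substituting into the one remaining equation that mentions X gives: app(app(app(app(7, d), g(g(m, 7), g(m, 7))), app(d, P)), g(m, d)) =?= app(app(T, Z), g(m, d)).
Decompose app/2: 3 =?= 3,  Y =?= g(g(7, 3), app(T, 7)).
Delete trivial equation 3 =?= 3.
Bind Y := g(g(7, 3), app(T, 7)); substituting into the one remaining equation that mentions Y gives: g(g(g(7, 3), app(T, 7)), T) =?= P.
Decompose app/2: app(app(app(7, d), g(g(m, 7), g(m, 7))), app(d, P)) =?= app(T, Z),  g(m, d) =?= g(m, d).
Decompose app/2: app(app(7, d), g(g(m, 7), g(m, 7))) =?= T,  app(d, P) =?= Z.
Bind T := app(app(7, d), g(g(m, 7), g(m, 7))); substituting into the one remaining equation that mentions T gives: g(g(g(7, 3), app(app(app(7, d), g(g(m, 7), g(m, 7))), 7)), app(app(7, d), g(g(m, 7), g(m, 7)))) =?= P. Substituting into the earlier binding gives Y := g(g(7, 3), app(app(app(7, d), g(g(m, 7), g(m, 7))), 7)).
Bind Z := app(d, P); no other remaining equation mentions Z.
Delete trivial equation g(m, d) =?= g(m, d).
Bind P := g(g(g(7, 3), app(app(app(7, d), g(g(m, 7), g(m, 7))), 7)), app(app(7, d), g(g(m, 7), g(m, 7)))). Substituting into the earlier binding gives Z := app(d, g(g(g(7, 3), app(app(app(7, d), g(g(m, 7), g(m, 7))), 7)), app(app(7, d), g(g(m, 7), g(m, 7))))).
MGU = { X := g(m, 7), Y := g(g(7, 3), app(app(app(7, d), g(g(m, 7), g(m, 7))), 7)), T := app(app(7, d), g(g(m, 7), g(m, 7))), Z := app(d, g(g(g(7, 3), app(app(app(7, d), g(g(m, 7), g(m, 7))), 7)), app(app(7, d), g(g(m, 7), g(m, 7))))), P := g(g(g(7, 3), app(app(app(7, d), g(g(m, 7), g(m, 7))), 7)), app(app(7, d), g(g(m, 7), g(m, 7)))) }, so Y := g(g(7, 3), app(app(app(7, d), g(g(m, 7), g(m, 7))), 7)).

g(g(7, 3), app(app(app(7, d), g(g(m, 7), g(m, 7))), 7))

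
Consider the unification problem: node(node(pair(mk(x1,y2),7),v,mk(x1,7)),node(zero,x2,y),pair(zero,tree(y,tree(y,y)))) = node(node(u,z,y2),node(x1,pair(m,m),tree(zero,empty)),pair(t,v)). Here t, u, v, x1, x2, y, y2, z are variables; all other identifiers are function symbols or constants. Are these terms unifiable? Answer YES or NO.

YES

Decompose node/3: node(pair(mk(x1,y2),7),v,mk(x1,7)) = node(u,z,y2),  node(zero,x2,y) = node(x1,pair(m,m),tree(zero,empty)),  pair(zero,tree(y,tree(y,y))) = pair(t,v).
Decompose node/3: pair(mk(x1,y2),7) = u,  v = z,  mk(x1,7) = y2.
Bind u := pair(mk(x1,y2),7); no other remaining equation mentions u.
Bind v := z; substituting into the one remaining equation that mentions v gives: pair(zero,tree(y,tree(y,y))) = pair(t,z).
Bind y2 := mk(x1,7); no other remaining equation mentions y2. Substituting into the earlier binding gives u := pair(mk(x1,mk(x1,7)),7).
Decompose node/3: zero = x1,  x2 = pair(m,m),  y = tree(zero,empty).
Bind x1 := zero; no other remaining equation mentions x1. Substituting into the earlier bindings gives u := pair(mk(zero,mk(zero,7)),7), y2 := mk(zero,7).
Bind x2 := pair(m,m); no other remaining equation mentions x2.
Bind y := tree(zero,empty); substituting into the remaining equation gives: pair(zero,tree(tree(zero,empty),tree(tree(zero,empty),tree(zero,empty)))) = pair(t,z).
Decompose pair/2: zero = t,  tree(tree(zero,empty),tree(tree(zero,empty),tree(zero,empty))) = z.
Bind t := zero; no other remaining equation mentions t.
Bind z := tree(tree(zero,empty),tree(tree(zero,empty),tree(zero,empty))). Substituting into the earlier binding gives v := tree(tree(zero,empty),tree(tree(zero,empty),tree(zero,empty))).
No equations remain and no clash or occurs-check failure arose, so a unifier exists.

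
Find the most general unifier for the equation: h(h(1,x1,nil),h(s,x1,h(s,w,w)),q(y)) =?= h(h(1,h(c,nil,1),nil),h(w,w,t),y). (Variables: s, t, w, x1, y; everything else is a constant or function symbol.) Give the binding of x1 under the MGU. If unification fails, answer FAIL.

FAIL

Decompose h/3: h(1,x1,nil) =?= h(1,h(c,nil,1),nil),  h(s,x1,h(s,w,w)) =?= h(w,w,t),  q(y) =?= y.
Decompose h/3: 1 =?= 1,  x1 =?= h(c,nil,1),  nil =?= nil.
Delete trivial equation 1 =?= 1.
Bind x1 := h(c,nil,1); substituting into the one remaining equation that mentions x1 gives: h(s,h(c,nil,1),h(s,w,w)) =?= h(w,w,t).
Delete trivial equation nil =?= nil.
Decompose h/3: s =?= w,  h(c,nil,1) =?= w,  h(s,w,w) =?= t.
Bind s := w; substituting into the one remaining equation that mentions s gives: h(w,w,w) =?= t.
Bind w := h(c,nil,1); substituting into the one remaining equation that mentions w gives: h(h(c,nil,1),h(c,nil,1),h(c,nil,1)) =?= t. Substituting into the earlier binding gives s := h(c,nil,1).
Bind t := h(h(c,nil,1),h(c,nil,1),h(c,nil,1)); no other remaining equation mentions t.
Occurs check fails: y occurs in q(y); the equation y =?= q(y) has no finite solution.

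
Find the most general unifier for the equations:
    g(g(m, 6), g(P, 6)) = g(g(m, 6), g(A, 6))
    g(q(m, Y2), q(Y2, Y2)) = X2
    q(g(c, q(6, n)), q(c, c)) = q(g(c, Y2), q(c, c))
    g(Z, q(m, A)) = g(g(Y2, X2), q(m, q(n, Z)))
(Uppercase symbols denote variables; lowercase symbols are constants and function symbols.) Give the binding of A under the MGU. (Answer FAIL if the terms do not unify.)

q(n, g(q(6, n), g(q(m, q(6, n)), q(q(6, n), q(6, n)))))

Decompose g/2: g(m, 6) = g(m, 6),  g(P, 6) = g(A, 6).
Delete trivial equation g(m, 6) = g(m, 6).
Decompose g/2: P = A,  6 = 6.
Bind P := A; no other remaining equation mentions P.
Delete trivial equation 6 = 6.
Bind X2 := g(q(m, Y2), q(Y2, Y2)); substituting into the one remaining equation that mentions X2 gives: g(Z, q(m, A)) = g(g(Y2, g(q(m, Y2), q(Y2, Y2))), q(m, q(n, Z))).
Decompose q/2: g(c, q(6, n)) = g(c, Y2),  q(c, c) = q(c, c).
Decompose g/2: c = c,  q(6, n) = Y2.
Delete trivial equation c = c.
Bind Y2 := q(6, n); substituting into the one remaining equation that mentions Y2 gives: g(Z, q(m, A)) = g(g(q(6, n), g(q(m, q(6, n)), q(q(6, n), q(6, n)))), q(m, q(n, Z))). Substituting into the earlier binding gives X2 := g(q(m, q(6, n)), q(q(6, n), q(6, n))).
Delete trivial equation q(c, c) = q(c, c).
Decompose g/2: Z = g(q(6, n), g(q(m, q(6, n)), q(q(6, n), q(6, n)))),  q(m, A) = q(m, q(n, Z)).
Bind Z := g(q(6, n), g(q(m, q(6, n)), q(q(6, n), q(6, n)))); substituting into the remaining equation gives: q(m, A) = q(m, q(n, g(q(6, n), g(q(m, q(6, n)), q(q(6, n), q(6, n)))))).
Decompose q/2: m = m,  A = q(n, g(q(6, n), g(q(m, q(6, n)), q(q(6, n), q(6, n))))).
Delete trivial equation m = m.
Bind A := q(n, g(q(6, n), g(q(m, q(6, n)), q(q(6, n), q(6, n))))). Substituting into the earlier binding gives P := q(n, g(q(6, n), g(q(m, q(6, n)), q(q(6, n), q(6, n))))).
MGU = { P ↦ q(n, g(q(6, n), g(q(m, q(6, n)), q(q(6, n), q(6, n))))), X2 ↦ g(q(m, q(6, n)), q(q(6, n), q(6, n))), Y2 ↦ q(6, n), Z ↦ g(q(6, n), g(q(m, q(6, n)), q(q(6, n), q(6, n)))), A ↦ q(n, g(q(6, n), g(q(m, q(6, n)), q(q(6, n), q(6, n))))) }, so A ↦ q(n, g(q(6, n), g(q(m, q(6, n)), q(q(6, n), q(6, n))))).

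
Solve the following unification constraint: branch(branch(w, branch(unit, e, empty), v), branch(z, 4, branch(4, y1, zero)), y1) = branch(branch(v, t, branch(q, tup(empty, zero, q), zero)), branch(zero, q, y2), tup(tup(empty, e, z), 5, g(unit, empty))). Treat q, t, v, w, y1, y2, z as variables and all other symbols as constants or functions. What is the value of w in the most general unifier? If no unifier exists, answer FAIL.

Decompose branch/3: branch(w, branch(unit, e, empty), v) = branch(v, t, branch(q, tup(empty, zero, q), zero)),  branch(z, 4, branch(4, y1, zero)) = branch(zero, q, y2),  y1 = tup(tup(empty, e, z), 5, g(unit, empty)).
Decompose branch/3: w = v,  branch(unit, e, empty) = t,  v = branch(q, tup(empty, zero, q), zero).
Bind w := v; no other remaining equation mentions w.
Bind t := branch(unit, e, empty); no other remaining equation mentions t.
Bind v := branch(q, tup(empty, zero, q), zero); no other remaining equation mentions v. Substituting into the earlier binding gives w := branch(q, tup(empty, zero, q), zero).
Decompose branch/3: z = zero,  4 = q,  branch(4, y1, zero) = y2.
Bind z := zero; substituting into the one remaining equation that mentions z gives: y1 = tup(tup(empty, e, zero), 5, g(unit, empty)).
Bind q := 4; no other remaining equation mentions q. Substituting into the earlier bindings gives w := branch(4, tup(empty, zero, 4), zero), v := branch(4, tup(empty, zero, 4), zero).
Bind y2 := branch(4, y1, zero); no other remaining equation mentions y2.
Bind y1 := tup(tup(empty, e, zero), 5, g(unit, empty)). Substituting into the earlier binding gives y2 := branch(4, tup(tup(empty, e, zero), 5, g(unit, empty)), zero).
MGU = { w -> branch(4, tup(empty, zero, 4), zero), t -> branch(unit, e, empty), v -> branch(4, tup(empty, zero, 4), zero), z -> zero, q -> 4, y2 -> branch(4, tup(tup(empty, e, zero), 5, g(unit, empty)), zero), y1 -> tup(tup(empty, e, zero), 5, g(unit, empty)) }, so w -> branch(4, tup(empty, zero, 4), zero).

branch(4, tup(empty, zero, 4), zero)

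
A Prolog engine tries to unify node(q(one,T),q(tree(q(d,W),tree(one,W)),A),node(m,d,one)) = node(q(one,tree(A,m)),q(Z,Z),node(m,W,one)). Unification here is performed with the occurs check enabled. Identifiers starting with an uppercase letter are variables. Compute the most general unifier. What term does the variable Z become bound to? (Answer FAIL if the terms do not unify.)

Decompose node/3: q(one,T) = q(one,tree(A,m)),  q(tree(q(d,W),tree(one,W)),A) = q(Z,Z),  node(m,d,one) = node(m,W,one).
Decompose q/2: one = one,  T = tree(A,m).
Delete trivial equation one = one.
Bind T := tree(A,m); no other remaining equation mentions T.
Decompose q/2: tree(q(d,W),tree(one,W)) = Z,  A = Z.
Bind Z := tree(q(d,W),tree(one,W)); substituting into the one remaining equation that mentions Z gives: A = tree(q(d,W),tree(one,W)).
Bind A := tree(q(d,W),tree(one,W)); no other remaining equation mentions A. Substituting into the earlier binding gives T := tree(tree(q(d,W),tree(one,W)),m).
Decompose node/3: m = m,  d = W,  one = one.
Delete trivial equation m = m.
Bind W := d; no other remaining equation mentions W. Substituting into the earlier bindings gives T := tree(tree(q(d,d),tree(one,d)),m), Z := tree(q(d,d),tree(one,d)), A := tree(q(d,d),tree(one,d)).
Delete trivial equation one = one.
MGU = { T -> tree(tree(q(d,d),tree(one,d)),m), Z -> tree(q(d,d),tree(one,d)), A -> tree(q(d,d),tree(one,d)), W -> d }, so Z -> tree(q(d,d),tree(one,d)).

tree(q(d,d),tree(one,d))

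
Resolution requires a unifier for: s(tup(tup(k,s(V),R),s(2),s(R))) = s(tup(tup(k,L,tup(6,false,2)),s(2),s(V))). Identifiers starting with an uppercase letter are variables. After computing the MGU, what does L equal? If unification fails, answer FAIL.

s(tup(6,false,2))

Decompose s/1: tup(tup(k,s(V),R),s(2),s(R)) = tup(tup(k,L,tup(6,false,2)),s(2),s(V)).
Decompose tup/3: tup(k,s(V),R) = tup(k,L,tup(6,false,2)),  s(2) = s(2),  s(R) = s(V).
Decompose tup/3: k = k,  s(V) = L,  R = tup(6,false,2).
Delete trivial equation k = k.
Bind L := s(V); no other remaining equation mentions L.
Bind R := tup(6,false,2); substituting into the one remaining equation that mentions R gives: s(tup(6,false,2)) = s(V).
Delete trivial equation s(2) = s(2).
Decompose s/1: tup(6,false,2) = V.
Bind V := tup(6,false,2). Substituting into the earlier binding gives L := s(tup(6,false,2)).
MGU = { L := s(tup(6,false,2)), R := tup(6,false,2), V := tup(6,false,2) }, so L := s(tup(6,false,2)).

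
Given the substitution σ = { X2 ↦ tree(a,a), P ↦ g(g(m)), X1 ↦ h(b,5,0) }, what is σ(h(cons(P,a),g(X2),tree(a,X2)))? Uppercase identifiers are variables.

Replace each occurrence of X2 with tree(a,a).
Replace each occurrence of P with g(g(m)).
Result: h(cons(g(g(m)),a),g(tree(a,a)),tree(a,tree(a,a))).

h(cons(g(g(m)),a),g(tree(a,a)),tree(a,tree(a,a)))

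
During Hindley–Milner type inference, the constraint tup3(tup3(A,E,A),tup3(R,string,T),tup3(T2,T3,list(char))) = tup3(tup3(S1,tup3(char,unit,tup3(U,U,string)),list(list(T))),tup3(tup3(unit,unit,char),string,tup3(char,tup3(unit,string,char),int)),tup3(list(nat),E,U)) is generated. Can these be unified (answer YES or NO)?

YES

Decompose tup3/3: tup3(A,E,A) = tup3(S1,tup3(char,unit,tup3(U,U,string)),list(list(T))),  tup3(R,string,T) = tup3(tup3(unit,unit,char),string,tup3(char,tup3(unit,string,char),int)),  tup3(T2,T3,list(char)) = tup3(list(nat),E,U).
Decompose tup3/3: A = S1,  E = tup3(char,unit,tup3(U,U,string)),  A = list(list(T)).
Bind A := S1; substituting into the one remaining equation that mentions A gives: S1 = list(list(T)).
Bind E := tup3(char,unit,tup3(U,U,string)); substituting into the one remaining equation that mentions E gives: tup3(T2,T3,list(char)) = tup3(list(nat),tup3(char,unit,tup3(U,U,string)),U).
Bind S1 := list(list(T)); no other remaining equation mentions S1. Substituting into the earlier binding gives A := list(list(T)).
Decompose tup3/3: R = tup3(unit,unit,char),  string = string,  T = tup3(char,tup3(unit,string,char),int).
Bind R := tup3(unit,unit,char); no other remaining equation mentions R.
Delete trivial equation string = string.
Bind T := tup3(char,tup3(unit,string,char),int); no other remaining equation mentions T. Substituting into the earlier bindings gives A := list(list(tup3(char,tup3(unit,string,char),int))), S1 := list(list(tup3(char,tup3(unit,string,char),int))).
Decompose tup3/3: T2 = list(nat),  T3 = tup3(char,unit,tup3(U,U,string)),  list(char) = U.
Bind T2 := list(nat); no other remaining equation mentions T2.
Bind T3 := tup3(char,unit,tup3(U,U,string)); no other remaining equation mentions T3.
Bind U := list(char). Substituting into the earlier bindings gives E := tup3(char,unit,tup3(list(char),list(char),string)), T3 := tup3(char,unit,tup3(list(char),list(char),string)).
No equations remain and no clash or occurs-check failure arose, so a unifier exists.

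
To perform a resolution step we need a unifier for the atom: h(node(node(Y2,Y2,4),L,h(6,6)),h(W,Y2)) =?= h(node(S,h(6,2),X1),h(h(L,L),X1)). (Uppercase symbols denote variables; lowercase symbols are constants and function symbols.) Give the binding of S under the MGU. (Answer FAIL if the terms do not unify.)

Decompose h/2: node(node(Y2,Y2,4),L,h(6,6)) =?= node(S,h(6,2),X1),  h(W,Y2) =?= h(h(L,L),X1).
Decompose node/3: node(Y2,Y2,4) =?= S,  L =?= h(6,2),  h(6,6) =?= X1.
Bind S := node(Y2,Y2,4); no other remaining equation mentions S.
Bind L := h(6,2); substituting into the one remaining equation that mentions L gives: h(W,Y2) =?= h(h(h(6,2),h(6,2)),X1).
Bind X1 := h(6,6); substituting into the remaining equation gives: h(W,Y2) =?= h(h(h(6,2),h(6,2)),h(6,6)).
Decompose h/2: W =?= h(h(6,2),h(6,2)),  Y2 =?= h(6,6).
Bind W := h(h(6,2),h(6,2)); no other remaining equation mentions W.
Bind Y2 := h(6,6). Substituting into the earlier binding gives S := node(h(6,6),h(6,6),4).
MGU = { S ↦ node(h(6,6),h(6,6),4), L ↦ h(6,2), X1 ↦ h(6,6), W ↦ h(h(6,2),h(6,2)), Y2 ↦ h(6,6) }, so S ↦ node(h(6,6),h(6,6),4).

node(h(6,6),h(6,6),4)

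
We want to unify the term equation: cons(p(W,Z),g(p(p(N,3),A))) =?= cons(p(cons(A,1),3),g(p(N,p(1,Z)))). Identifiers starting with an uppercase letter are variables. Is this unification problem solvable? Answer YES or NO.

NO

Decompose cons/2: p(W,Z) =?= p(cons(A,1),3),  g(p(p(N,3),A)) =?= g(p(N,p(1,Z))).
Decompose p/2: W =?= cons(A,1),  Z =?= 3.
Bind W := cons(A,1); no other remaining equation mentions W.
Bind Z := 3; substituting into the remaining equation gives: g(p(p(N,3),A)) =?= g(p(N,p(1,3))).
Decompose g/1: p(p(N,3),A) =?= p(N,p(1,3)).
Decompose p/2: p(N,3) =?= N,  A =?= p(1,3).
Occurs check fails: N occurs in p(N,3); the equation N =?= p(N,3) has no finite solution.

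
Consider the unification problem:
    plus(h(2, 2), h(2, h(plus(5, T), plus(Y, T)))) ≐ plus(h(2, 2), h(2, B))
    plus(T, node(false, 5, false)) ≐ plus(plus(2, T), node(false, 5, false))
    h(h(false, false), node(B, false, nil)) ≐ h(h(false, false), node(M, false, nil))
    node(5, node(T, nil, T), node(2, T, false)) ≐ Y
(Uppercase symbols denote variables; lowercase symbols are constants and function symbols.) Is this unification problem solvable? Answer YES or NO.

NO

Decompose plus/2: h(2, 2) ≐ h(2, 2),  h(2, h(plus(5, T), plus(Y, T))) ≐ h(2, B).
Delete trivial equation h(2, 2) ≐ h(2, 2).
Decompose h/2: 2 ≐ 2,  h(plus(5, T), plus(Y, T)) ≐ B.
Delete trivial equation 2 ≐ 2.
Bind B := h(plus(5, T), plus(Y, T)); substituting into the one remaining equation that mentions B gives: h(h(false, false), node(h(plus(5, T), plus(Y, T)), false, nil)) ≐ h(h(false, false), node(M, false, nil)).
Decompose plus/2: T ≐ plus(2, T),  node(false, 5, false) ≐ node(false, 5, false).
Occurs check fails: T occurs in plus(2, T); the equation T ≐ plus(2, T) has no finite solution.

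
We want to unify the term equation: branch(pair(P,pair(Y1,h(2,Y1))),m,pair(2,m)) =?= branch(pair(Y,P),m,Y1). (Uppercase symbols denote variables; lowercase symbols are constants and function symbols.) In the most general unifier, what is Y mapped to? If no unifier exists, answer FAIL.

pair(pair(2,m),h(2,pair(2,m)))

Decompose branch/3: pair(P,pair(Y1,h(2,Y1))) =?= pair(Y,P),  m =?= m,  pair(2,m) =?= Y1.
Decompose pair/2: P =?= Y,  pair(Y1,h(2,Y1)) =?= P.
Bind P := Y; substituting into the one remaining equation that mentions P gives: pair(Y1,h(2,Y1)) =?= Y.
Bind Y := pair(Y1,h(2,Y1)); no other remaining equation mentions Y. Substituting into the earlier binding gives P := pair(Y1,h(2,Y1)).
Delete trivial equation m =?= m.
Bind Y1 := pair(2,m). Substituting into the earlier bindings gives P := pair(pair(2,m),h(2,pair(2,m))), Y := pair(pair(2,m),h(2,pair(2,m))).
MGU = { P := pair(pair(2,m),h(2,pair(2,m))), Y := pair(pair(2,m),h(2,pair(2,m))), Y1 := pair(2,m) }, so Y := pair(pair(2,m),h(2,pair(2,m))).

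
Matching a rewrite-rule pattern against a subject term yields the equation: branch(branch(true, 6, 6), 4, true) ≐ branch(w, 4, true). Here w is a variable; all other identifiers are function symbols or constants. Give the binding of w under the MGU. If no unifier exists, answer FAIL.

Decompose branch/3: branch(true, 6, 6) ≐ w,  4 ≐ 4,  true ≐ true.
Bind w := branch(true, 6, 6); no other remaining equation mentions w.
Delete trivial equation 4 ≐ 4.
Delete trivial equation true ≐ true.
MGU = { w ↦ branch(true, 6, 6) }, so w ↦ branch(true, 6, 6).

branch(true, 6, 6)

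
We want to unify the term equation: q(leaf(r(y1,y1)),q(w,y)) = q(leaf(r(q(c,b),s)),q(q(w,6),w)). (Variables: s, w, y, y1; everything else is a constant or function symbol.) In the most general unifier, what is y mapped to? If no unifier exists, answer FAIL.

Decompose q/2: leaf(r(y1,y1)) = leaf(r(q(c,b),s)),  q(w,y) = q(q(w,6),w).
Decompose leaf/1: r(y1,y1) = r(q(c,b),s).
Decompose r/2: y1 = q(c,b),  y1 = s.
Bind y1 := q(c,b); substituting into the one remaining equation that mentions y1 gives: q(c,b) = s.
Bind s := q(c,b); no other remaining equation mentions s.
Decompose q/2: w = q(w,6),  y = w.
Occurs check fails: w occurs in q(w,6); the equation w = q(w,6) has no finite solution.

FAIL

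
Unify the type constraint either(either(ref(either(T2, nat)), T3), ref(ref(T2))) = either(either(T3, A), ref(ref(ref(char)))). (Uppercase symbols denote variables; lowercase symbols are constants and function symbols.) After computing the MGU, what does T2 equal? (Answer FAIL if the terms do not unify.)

Decompose either/2: either(ref(either(T2, nat)), T3) = either(T3, A),  ref(ref(T2)) = ref(ref(ref(char))).
Decompose either/2: ref(either(T2, nat)) = T3,  T3 = A.
Bind T3 := ref(either(T2, nat)); substituting into the one remaining equation that mentions T3 gives: ref(either(T2, nat)) = A.
Bind A := ref(either(T2, nat)); no other remaining equation mentions A.
Decompose ref/1: ref(T2) = ref(ref(char)).
Decompose ref/1: T2 = ref(char).
Bind T2 := ref(char). Substituting into the earlier bindings gives T3 := ref(either(ref(char), nat)), A := ref(either(ref(char), nat)).
MGU = { T3 -> ref(either(ref(char), nat)), A -> ref(either(ref(char), nat)), T2 -> ref(char) }, so T2 -> ref(char).

ref(char)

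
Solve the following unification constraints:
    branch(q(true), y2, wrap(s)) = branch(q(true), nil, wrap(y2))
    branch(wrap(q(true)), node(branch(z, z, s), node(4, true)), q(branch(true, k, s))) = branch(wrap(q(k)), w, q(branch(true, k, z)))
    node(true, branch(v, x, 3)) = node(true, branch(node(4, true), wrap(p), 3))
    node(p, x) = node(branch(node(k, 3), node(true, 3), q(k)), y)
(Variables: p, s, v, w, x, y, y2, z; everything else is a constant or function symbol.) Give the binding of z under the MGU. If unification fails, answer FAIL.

Decompose branch/3: q(true) = q(true),  y2 = nil,  wrap(s) = wrap(y2).
Delete trivial equation q(true) = q(true).
Bind y2 := nil; substituting into the one remaining equation that mentions y2 gives: wrap(s) = wrap(nil).
Decompose wrap/1: s = nil.
Bind s := nil; substituting into the one remaining equation that mentions s gives: branch(wrap(q(true)), node(branch(z, z, nil), node(4, true)), q(branch(true, k, nil))) = branch(wrap(q(k)), w, q(branch(true, k, z))).
Decompose branch/3: wrap(q(true)) = wrap(q(k)),  node(branch(z, z, nil), node(4, true)) = w,  q(branch(true, k, nil)) = q(branch(true, k, z)).
Decompose wrap/1: q(true) = q(k).
Decompose q/1: true = k.
Clash: constants true and k differ; no unifier exists.

FAIL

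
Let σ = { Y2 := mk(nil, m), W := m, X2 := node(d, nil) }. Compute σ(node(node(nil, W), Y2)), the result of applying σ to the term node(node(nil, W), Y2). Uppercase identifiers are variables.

node(node(nil, m), mk(nil, m))

Replace each occurrence of Y2 with mk(nil, m).
Replace each occurrence of W with m.
Result: node(node(nil, m), mk(nil, m)).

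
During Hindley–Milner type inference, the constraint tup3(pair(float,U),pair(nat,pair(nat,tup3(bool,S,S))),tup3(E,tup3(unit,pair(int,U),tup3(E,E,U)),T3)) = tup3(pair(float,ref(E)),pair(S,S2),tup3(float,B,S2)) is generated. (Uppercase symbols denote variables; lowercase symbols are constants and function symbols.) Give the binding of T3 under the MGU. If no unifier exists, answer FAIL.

pair(nat,tup3(bool,nat,nat))

Decompose tup3/3: pair(float,U) = pair(float,ref(E)),  pair(nat,pair(nat,tup3(bool,S,S))) = pair(S,S2),  tup3(E,tup3(unit,pair(int,U),tup3(E,E,U)),T3) = tup3(float,B,S2).
Decompose pair/2: float = float,  U = ref(E).
Delete trivial equation float = float.
Bind U := ref(E); substituting into the one remaining equation that mentions U gives: tup3(E,tup3(unit,pair(int,ref(E)),tup3(E,E,ref(E))),T3) = tup3(float,B,S2).
Decompose pair/2: nat = S,  pair(nat,tup3(bool,S,S)) = S2.
Bind S := nat; substituting into the one remaining equation that mentions S gives: pair(nat,tup3(bool,nat,nat)) = S2.
Bind S2 := pair(nat,tup3(bool,nat,nat)); substituting into the remaining equation gives: tup3(E,tup3(unit,pair(int,ref(E)),tup3(E,E,ref(E))),T3) = tup3(float,B,pair(nat,tup3(bool,nat,nat))).
Decompose tup3/3: E = float,  tup3(unit,pair(int,ref(E)),tup3(E,E,ref(E))) = B,  T3 = pair(nat,tup3(bool,nat,nat)).
Bind E := float; substituting into the one remaining equation that mentions E gives: tup3(unit,pair(int,ref(float)),tup3(float,float,ref(float))) = B. Substituting into the earlier binding gives U := ref(float).
Bind B := tup3(unit,pair(int,ref(float)),tup3(float,float,ref(float))); no other remaining equation mentions B.
Bind T3 := pair(nat,tup3(bool,nat,nat)).
MGU = { U ↦ ref(float), S ↦ nat, S2 ↦ pair(nat,tup3(bool,nat,nat)), E ↦ float, B ↦ tup3(unit,pair(int,ref(float)),tup3(float,float,ref(float))), T3 ↦ pair(nat,tup3(bool,nat,nat)) }, so T3 ↦ pair(nat,tup3(bool,nat,nat)).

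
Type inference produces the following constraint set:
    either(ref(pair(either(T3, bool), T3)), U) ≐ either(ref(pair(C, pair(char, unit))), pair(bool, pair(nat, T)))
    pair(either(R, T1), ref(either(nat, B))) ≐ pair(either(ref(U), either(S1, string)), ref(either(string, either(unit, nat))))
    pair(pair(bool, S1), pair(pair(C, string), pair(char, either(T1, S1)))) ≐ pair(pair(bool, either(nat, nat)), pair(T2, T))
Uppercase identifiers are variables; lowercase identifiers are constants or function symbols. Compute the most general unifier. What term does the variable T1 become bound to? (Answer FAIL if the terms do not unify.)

Decompose either/2: ref(pair(either(T3, bool), T3)) ≐ ref(pair(C, pair(char, unit))),  U ≐ pair(bool, pair(nat, T)).
Decompose ref/1: pair(either(T3, bool), T3) ≐ pair(C, pair(char, unit)).
Decompose pair/2: either(T3, bool) ≐ C,  T3 ≐ pair(char, unit).
Bind C := either(T3, bool); substituting into the one remaining equation that mentions C gives: pair(pair(bool, S1), pair(pair(either(T3, bool), string), pair(char, either(T1, S1)))) ≐ pair(pair(bool, either(nat, nat)), pair(T2, T)).
Bind T3 := pair(char, unit); substituting into the one remaining equation that mentions T3 gives: pair(pair(bool, S1), pair(pair(either(pair(char, unit), bool), string), pair(char, either(T1, S1)))) ≐ pair(pair(bool, either(nat, nat)), pair(T2, T)). Substituting into the earlier binding gives C := either(pair(char, unit), bool).
Bind U := pair(bool, pair(nat, T)); substituting into the one remaining equation that mentions U gives: pair(either(R, T1), ref(either(nat, B))) ≐ pair(either(ref(pair(bool, pair(nat, T))), either(S1, string)), ref(either(string, either(unit, nat)))).
Decompose pair/2: either(R, T1) ≐ either(ref(pair(bool, pair(nat, T))), either(S1, string)),  ref(either(nat, B)) ≐ ref(either(string, either(unit, nat))).
Decompose either/2: R ≐ ref(pair(bool, pair(nat, T))),  T1 ≐ either(S1, string).
Bind R := ref(pair(bool, pair(nat, T))); no other remaining equation mentions R.
Bind T1 := either(S1, string); substituting into the one remaining equation that mentions T1 gives: pair(pair(bool, S1), pair(pair(either(pair(char, unit), bool), string), pair(char, either(either(S1, string), S1)))) ≐ pair(pair(bool, either(nat, nat)), pair(T2, T)).
Decompose ref/1: either(nat, B) ≐ either(string, either(unit, nat)).
Decompose either/2: nat ≐ string,  B ≐ either(unit, nat).
Clash: constants nat and string differ; no unifier exists.

FAIL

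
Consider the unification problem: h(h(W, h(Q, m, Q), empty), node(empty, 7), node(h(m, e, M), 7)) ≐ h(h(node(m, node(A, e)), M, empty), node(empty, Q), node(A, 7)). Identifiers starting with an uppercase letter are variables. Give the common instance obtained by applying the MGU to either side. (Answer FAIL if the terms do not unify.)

Decompose h/3: h(W, h(Q, m, Q), empty) ≐ h(node(m, node(A, e)), M, empty),  node(empty, 7) ≐ node(empty, Q),  node(h(m, e, M), 7) ≐ node(A, 7).
Decompose h/3: W ≐ node(m, node(A, e)),  h(Q, m, Q) ≐ M,  empty ≐ empty.
Bind W := node(m, node(A, e)); no other remaining equation mentions W.
Bind M := h(Q, m, Q); substituting into the one remaining equation that mentions M gives: node(h(m, e, h(Q, m, Q)), 7) ≐ node(A, 7).
Delete trivial equation empty ≐ empty.
Decompose node/2: empty ≐ empty,  7 ≐ Q.
Delete trivial equation empty ≐ empty.
Bind Q := 7; substituting into the remaining equation gives: node(h(m, e, h(7, m, 7)), 7) ≐ node(A, 7). Substituting into the earlier binding gives M := h(7, m, 7).
Decompose node/2: h(m, e, h(7, m, 7)) ≐ A,  7 ≐ 7.
Bind A := h(m, e, h(7, m, 7)); no other remaining equation mentions A. Substituting into the earlier binding gives W := node(m, node(h(m, e, h(7, m, 7)), e)).
Delete trivial equation 7 ≐ 7.
Applying the MGU to either side gives h(h(node(m, node(h(m, e, h(7, m, 7)), e)), h(7, m, 7), empty), node(empty, 7), node(h(m, e, h(7, m, 7)), 7)).

h(h(node(m, node(h(m, e, h(7, m, 7)), e)), h(7, m, 7), empty), node(empty, 7), node(h(m, e, h(7, m, 7)), 7))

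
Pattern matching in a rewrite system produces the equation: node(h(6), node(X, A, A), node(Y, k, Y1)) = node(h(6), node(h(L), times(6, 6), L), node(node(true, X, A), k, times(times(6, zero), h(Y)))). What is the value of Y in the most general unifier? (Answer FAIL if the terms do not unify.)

node(true, h(times(6, 6)), times(6, 6))

Decompose node/3: h(6) = h(6),  node(X, A, A) = node(h(L), times(6, 6), L),  node(Y, k, Y1) = node(node(true, X, A), k, times(times(6, zero), h(Y))).
Delete trivial equation h(6) = h(6).
Decompose node/3: X = h(L),  A = times(6, 6),  A = L.
Bind X := h(L); substituting into the one remaining equation that mentions X gives: node(Y, k, Y1) = node(node(true, h(L), A), k, times(times(6, zero), h(Y))).
Bind A := times(6, 6); substituting into the remaining equations gives: times(6, 6) = L,  node(Y, k, Y1) = node(node(true, h(L), times(6, 6)), k, times(times(6, zero), h(Y))).
Bind L := times(6, 6); substituting into the remaining equation gives: node(Y, k, Y1) = node(node(true, h(times(6, 6)), times(6, 6)), k, times(times(6, zero), h(Y))). Substituting into the earlier binding gives X := h(times(6, 6)).
Decompose node/3: Y = node(true, h(times(6, 6)), times(6, 6)),  k = k,  Y1 = times(times(6, zero), h(Y)).
Bind Y := node(true, h(times(6, 6)), times(6, 6)); substituting into the one remaining equation that mentions Y gives: Y1 = times(times(6, zero), h(node(true, h(times(6, 6)), times(6, 6)))).
Delete trivial equation k = k.
Bind Y1 := times(times(6, zero), h(node(true, h(times(6, 6)), times(6, 6)))).
MGU = { X -> h(times(6, 6)), A -> times(6, 6), L -> times(6, 6), Y -> node(true, h(times(6, 6)), times(6, 6)), Y1 -> times(times(6, zero), h(node(true, h(times(6, 6)), times(6, 6)))) }, so Y -> node(true, h(times(6, 6)), times(6, 6)).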